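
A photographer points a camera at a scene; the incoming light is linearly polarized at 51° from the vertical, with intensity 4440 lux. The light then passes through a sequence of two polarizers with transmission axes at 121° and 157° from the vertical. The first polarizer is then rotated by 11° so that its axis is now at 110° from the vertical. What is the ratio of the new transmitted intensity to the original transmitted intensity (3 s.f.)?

Before rotation:
I₁ = I₀ cos²(121° − 51°) = I₀ cos²(70°) = 0.117 I₀.
I₂ = I₁ cos²(157° − 121°) = 0.117 I₀ · cos²(36°) = 0.07656 I₀.
After rotation:
I₁ = I₀ cos²(110° − 51°) = I₀ cos²(59°) = 0.2653 I₀.
I₂ = I₁ cos²(157° − 110°) = 0.2653 I₀ · cos²(47°) = 0.1234 I₀.
Ratio = 0.1234 / 0.07656 = 1.611.

I_new/I_old ≈ 1.61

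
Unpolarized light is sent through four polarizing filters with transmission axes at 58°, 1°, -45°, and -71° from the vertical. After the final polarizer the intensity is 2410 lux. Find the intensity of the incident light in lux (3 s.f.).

I₀ ≈ 4.17e4 lux

Unpolarized light through the first polarizer → I₁ = ½ I₀, now polarized at 58°.
I₂ = I₁ cos²(1° − 58°) = 0.5 I₀ · cos²(57°) = 0.1483 I₀.
I₃ = I₂ cos²(-45° − 1°) = 0.1483 I₀ · cos²(46°) = 0.07157 I₀.
I₄ = I₃ cos²(-71° + 45°) = 0.07157 I₀ · cos²(26°) = 0.05782 I₀.
So 2410 lux = 0.05782 I₀, giving I₀ = 2410/0.05782 = 4.168e+04 lux.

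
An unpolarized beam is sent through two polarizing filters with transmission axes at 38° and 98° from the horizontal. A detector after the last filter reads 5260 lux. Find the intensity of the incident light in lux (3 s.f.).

I₀ ≈ 4.21e4 lux

Unpolarized light through the first polarizer → I₁ = ½ I₀, now polarized at 38°.
I₂ = I₁ cos²(98° − 38°) = 0.5 I₀ · cos²(60°) = 0.125 I₀.
So 5260 lux = 0.125 I₀, giving I₀ = 5260/0.125 = 4.208e+04 lux.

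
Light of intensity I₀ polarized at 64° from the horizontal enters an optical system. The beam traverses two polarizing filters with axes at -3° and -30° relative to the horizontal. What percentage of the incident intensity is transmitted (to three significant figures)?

≈ 12.1%

I₁ = I₀ cos²(-3° − 64°) = I₀ cos²(67°) = 0.1527 I₀.
I₂ = I₁ cos²(-30° + 3°) = 0.1527 I₀ · cos²(27°) = 0.1212 I₀.
That is 12.12% of the incident intensity.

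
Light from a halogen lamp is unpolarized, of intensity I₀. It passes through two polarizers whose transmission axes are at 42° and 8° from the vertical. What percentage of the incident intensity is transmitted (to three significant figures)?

Unpolarized light through the first polarizer → I₁ = ½ I₀, now polarized at 42°.
I₂ = I₁ cos²(8° − 42°) = 0.5 I₀ · cos²(34°) = 0.3437 I₀.
That is 34.37% of the incident intensity.

≈ 34.4%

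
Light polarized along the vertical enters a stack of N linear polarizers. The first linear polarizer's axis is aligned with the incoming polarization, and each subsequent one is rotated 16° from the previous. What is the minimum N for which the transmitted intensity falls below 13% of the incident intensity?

N = 27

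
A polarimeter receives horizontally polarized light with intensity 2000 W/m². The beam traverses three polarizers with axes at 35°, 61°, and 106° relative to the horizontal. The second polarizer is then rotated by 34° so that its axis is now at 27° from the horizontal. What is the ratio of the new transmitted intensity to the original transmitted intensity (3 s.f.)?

I_new/I_old ≈ 0.0884

Before rotation:
By Malus's law, I₁ = I₀ cos²(35° − 0°) = I₀ cos²(35°) = 0.671 I₀.
I₂ = I₁ cos²(61° − 35°) = 0.671 I₀ · cos²(26°) = 0.5421 I₀.
I₃ = I₂ cos²(106° − 61°) = 0.5421 I₀ · cos²(45°) = 0.271 I₀.
After rotation:
I₁ = I₀ cos²(35° − 0°) = I₀ cos²(35°) = 0.671 I₀.
I₂ = I₁ cos²(27° − 35°) = 0.671 I₀ · cos²(8°) = 0.658 I₀.
I₃ = I₂ cos²(106° − 27°) = 0.658 I₀ · cos²(79°) = 0.02396 I₀.
Ratio = 0.02396 / 0.271 = 0.08839.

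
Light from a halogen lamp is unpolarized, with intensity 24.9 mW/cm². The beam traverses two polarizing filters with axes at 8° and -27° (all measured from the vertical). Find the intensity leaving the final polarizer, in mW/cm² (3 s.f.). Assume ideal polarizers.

I ≈ 8.35 mW/cm²

Unpolarized light through the first polarizer → I₁ = 24.9 mW/cm²/2 = 12.45 mW/cm², polarized at 8°.
I₂ = I₁ · cos²(35°) = 12.45 · 0.671 = 8.354 mW/cm².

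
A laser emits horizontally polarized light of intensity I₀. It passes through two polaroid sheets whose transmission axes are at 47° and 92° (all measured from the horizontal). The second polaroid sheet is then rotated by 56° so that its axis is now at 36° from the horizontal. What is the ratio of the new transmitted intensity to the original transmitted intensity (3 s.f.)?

I_new/I_old ≈ 1.93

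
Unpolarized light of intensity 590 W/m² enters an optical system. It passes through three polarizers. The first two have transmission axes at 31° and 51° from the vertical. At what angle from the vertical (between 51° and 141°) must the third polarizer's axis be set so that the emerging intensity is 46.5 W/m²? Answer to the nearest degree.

Unpolarized light through the first polarizer → I₁ = ½ I₀, now polarized at 31°.
I₂ = I₁ cos²(51° − 31°) = 0.5 I₀ · cos²(20°) = 0.4415 I₀.
Target fraction: 46.5 / 590 W/m² = 0.07881 of I₀.
Need I₃/I₀ = 0.07881, so cos²(θ − 51°) = 0.07881 / 0.4415 = 0.1785.
θ − 51° = arccos(√0.1785) = 65.0°, giving θ ≈ 51 + 65.0 = 116.0°.

θ ≈ 116°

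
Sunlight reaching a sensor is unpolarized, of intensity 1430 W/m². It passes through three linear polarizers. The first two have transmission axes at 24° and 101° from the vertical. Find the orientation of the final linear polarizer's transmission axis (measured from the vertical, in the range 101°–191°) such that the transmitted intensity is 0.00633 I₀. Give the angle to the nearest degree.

θ ≈ 161°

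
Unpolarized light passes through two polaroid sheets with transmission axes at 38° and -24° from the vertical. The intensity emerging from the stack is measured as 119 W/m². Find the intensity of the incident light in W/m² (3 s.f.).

I₀ ≈ 1080 W/m²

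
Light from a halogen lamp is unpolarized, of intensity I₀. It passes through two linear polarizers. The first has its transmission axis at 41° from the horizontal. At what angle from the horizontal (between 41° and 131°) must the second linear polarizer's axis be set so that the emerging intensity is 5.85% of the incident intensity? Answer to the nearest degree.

θ ≈ 111°

Unpolarized light through the first polarizer → I₁ = ½ I₀, now polarized at 41°.
Need I₂/I₀ = 0.0585, so cos²(θ − 41°) = 0.0585 / 0.5 = 0.117.
θ − 41° = arccos(√0.117) = 70.0°, giving θ ≈ 41 + 70.0 = 111.0°.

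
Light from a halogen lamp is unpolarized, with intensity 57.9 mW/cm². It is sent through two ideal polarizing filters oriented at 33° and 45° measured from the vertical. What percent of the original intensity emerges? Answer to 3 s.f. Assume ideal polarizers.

≈ 47.8%

Unpolarized light through the first polarizer → I₁ = 57.9 mW/cm²/2 = 28.95 mW/cm², polarized at 33°.
I₂ = I₁ · cos²(12°) = 28.95 · 0.9568 = 27.7 mW/cm².
That is 47.84% of the incident intensity.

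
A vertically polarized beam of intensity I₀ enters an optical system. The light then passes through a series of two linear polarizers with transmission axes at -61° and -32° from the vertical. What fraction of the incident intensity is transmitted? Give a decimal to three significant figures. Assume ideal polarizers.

I₁ = I₀ cos²(-61° − 0°) = I₀ cos²(61°) = 0.235 I₀.
I₂ = I₁ cos²(-32° + 61°) = 0.235 I₀ · cos²(29°) = 0.1798 I₀.
Transmitted fraction = 0.1798.

≈ 0.180 I₀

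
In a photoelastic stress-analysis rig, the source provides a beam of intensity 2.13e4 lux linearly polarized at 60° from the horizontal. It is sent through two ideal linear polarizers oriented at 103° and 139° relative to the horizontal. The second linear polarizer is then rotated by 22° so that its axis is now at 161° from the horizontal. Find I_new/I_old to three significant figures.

I_new/I_old ≈ 0.429

Before rotation:
By Malus's law, I₁ = I₀ cos²(103° − 60°) = I₀ cos²(43°) = 0.5349 I₀.
I₂ = I₁ cos²(139° − 103°) = 0.5349 I₀ · cos²(36°) = 0.3501 I₀.
After rotation:
I₁ = I₀ cos²(103° − 60°) = I₀ cos²(43°) = 0.5349 I₀.
I₂ = I₁ cos²(161° − 103°) = 0.5349 I₀ · cos²(58°) = 0.1502 I₀.
Ratio = 0.1502 / 0.3501 = 0.429.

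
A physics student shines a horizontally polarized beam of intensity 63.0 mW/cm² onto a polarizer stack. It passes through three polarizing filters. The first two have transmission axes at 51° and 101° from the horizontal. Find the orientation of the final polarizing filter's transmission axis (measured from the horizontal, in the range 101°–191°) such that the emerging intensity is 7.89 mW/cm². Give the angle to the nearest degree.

I₁ = I₀ cos²(51° − 0°) = I₀ cos²(51°) = 0.396 I₀.
I₂ = I₁ cos²(101° − 51°) = 0.396 I₀ · cos²(50°) = 0.1636 I₀.
Target fraction: 7.89 / 63.0 mW/cm² = 0.1252 of I₀.
Need I₃/I₀ = 0.1252, so cos²(θ − 101°) = 0.1252 / 0.1636 = 0.7653.
θ − 101° = arccos(√0.7653) = 29.0°, giving θ ≈ 101 + 29.0 = 130.0°.

θ ≈ 130°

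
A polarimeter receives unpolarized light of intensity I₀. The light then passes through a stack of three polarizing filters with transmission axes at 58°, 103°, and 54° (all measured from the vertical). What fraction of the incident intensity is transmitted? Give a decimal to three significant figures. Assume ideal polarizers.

Unpolarized light through the first polarizer → I₁ = ½ I₀, now polarized at 58°.
I₂ = I₁ cos²(103° − 58°) = 0.5 I₀ · cos²(45°) = 0.25 I₀.
I₃ = I₂ cos²(54° − 103°) = 0.25 I₀ · cos²(49°) = 0.1076 I₀.
Transmitted fraction = 0.1076.

≈ 0.108 I₀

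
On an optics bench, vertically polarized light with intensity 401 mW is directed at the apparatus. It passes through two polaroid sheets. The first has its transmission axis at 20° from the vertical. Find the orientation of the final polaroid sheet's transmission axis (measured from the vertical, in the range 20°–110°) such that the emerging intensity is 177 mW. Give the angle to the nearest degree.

θ ≈ 65°

I₁ = I₀ cos²(20° − 0°) = I₀ cos²(20°) = 0.883 I₀.
Target fraction: 177 / 401 mW = 0.4414 of I₀.
Need I₂/I₀ = 0.4414, so cos²(θ − 20°) = 0.4414 / 0.883 = 0.4999.
θ − 20° = arccos(√0.4999) = 45.0°, giving θ ≈ 20 + 45.0 = 65.0°.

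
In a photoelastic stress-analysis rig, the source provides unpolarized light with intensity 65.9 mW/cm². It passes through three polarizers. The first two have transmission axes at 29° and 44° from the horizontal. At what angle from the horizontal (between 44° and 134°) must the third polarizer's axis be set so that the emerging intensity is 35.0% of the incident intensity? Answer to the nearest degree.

Unpolarized light through the first polarizer → I₁ = ½ I₀, now polarized at 29°.
I₂ = I₁ cos²(44° − 29°) = 0.5 I₀ · cos²(15°) = 0.4665 I₀.
Need I₃/I₀ = 0.35, so cos²(θ − 44°) = 0.35 / 0.4665 = 0.7503.
θ − 44° = arccos(√0.7503) = 30.0°, giving θ ≈ 44 + 30.0 = 74.0°.

θ ≈ 74°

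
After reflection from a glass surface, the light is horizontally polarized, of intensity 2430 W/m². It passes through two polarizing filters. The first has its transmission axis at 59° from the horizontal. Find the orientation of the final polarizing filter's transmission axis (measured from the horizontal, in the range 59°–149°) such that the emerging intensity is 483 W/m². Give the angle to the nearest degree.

θ ≈ 89°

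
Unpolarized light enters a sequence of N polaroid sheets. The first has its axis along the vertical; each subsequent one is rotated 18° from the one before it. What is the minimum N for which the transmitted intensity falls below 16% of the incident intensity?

N = 13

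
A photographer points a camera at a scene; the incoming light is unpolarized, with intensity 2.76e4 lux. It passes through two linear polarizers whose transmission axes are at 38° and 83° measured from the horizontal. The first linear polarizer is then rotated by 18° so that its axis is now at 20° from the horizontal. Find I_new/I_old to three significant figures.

Before rotation:
Unpolarized light through the first polarizer → I₁ = ½ I₀, now polarized at 38°.
I₂ = I₁ cos²(83° − 38°) = 0.5 I₀ · cos²(45°) = 0.25 I₀.
After rotation:
Unpolarized light through the first polarizer → I₁ = ½ I₀, now polarized at 20°.
I₂ = I₁ cos²(83° − 20°) = 0.5 I₀ · cos²(63°) = 0.1031 I₀.
Ratio = 0.1031 / 0.25 = 0.4122.

I_new/I_old ≈ 0.412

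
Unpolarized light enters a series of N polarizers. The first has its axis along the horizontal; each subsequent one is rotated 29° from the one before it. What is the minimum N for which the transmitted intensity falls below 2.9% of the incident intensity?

First polarizer halves the unpolarized light: factor 1/2.
Each further stage multiplies by cos²(29°) = 0.765.
After N polarizers: T = 0.5·0.765^(N−1). Require T < 0.029 ⇒ N−1 > ln(0.029/0.5)/ln(0.765) = 10.63, so N−1 ≥ 11 and N = 12.
Check: N=12 gives T = 0.02624 < 0.029; N=11 gives T = 0.0343.

N = 12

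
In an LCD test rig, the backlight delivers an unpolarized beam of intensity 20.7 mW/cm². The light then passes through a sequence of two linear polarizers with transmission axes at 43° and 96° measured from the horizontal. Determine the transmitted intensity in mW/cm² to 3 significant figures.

I ≈ 3.75 mW/cm²

Unpolarized light through the first polarizer → I₁ = 20.7 mW/cm²/2 = 10.35 mW/cm², polarized at 43°.
I₂ = I₁ · cos²(53°) = 10.35 · 0.3622 = 3.749 mW/cm².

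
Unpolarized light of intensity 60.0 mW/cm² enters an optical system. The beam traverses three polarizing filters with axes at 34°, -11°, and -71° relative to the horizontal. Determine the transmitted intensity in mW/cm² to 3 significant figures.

I ≈ 3.75 mW/cm²

Unpolarized light through the first polarizer → I₁ = 60.0 mW/cm²/2 = 30 mW/cm², polarized at 34°.
I₂ = I₁ · cos²(45°) = 30 · 0.5 = 15 mW/cm².
I₃ = I₂ · cos²(60°) = 15 · 0.25 = 3.75 mW/cm².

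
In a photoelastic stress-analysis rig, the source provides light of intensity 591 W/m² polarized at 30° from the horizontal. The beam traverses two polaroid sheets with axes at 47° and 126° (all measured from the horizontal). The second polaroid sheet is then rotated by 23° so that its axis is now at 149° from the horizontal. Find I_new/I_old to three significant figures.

Before rotation:
I₁ = I₀ cos²(47° − 30°) = I₀ cos²(17°) = 0.9145 I₀.
I₂ = I₁ cos²(126° − 47°) = 0.9145 I₀ · cos²(79°) = 0.0333 I₀.
After rotation:
I₁ = I₀ cos²(47° − 30°) = I₀ cos²(17°) = 0.9145 I₀.
Angle between axes 1 and 2: 78°. I₂ = 0.9145 I₀ · cos²(78°) = 0.03953 I₀.
Ratio = 0.03953 / 0.0333 = 1.187.

I_new/I_old ≈ 1.19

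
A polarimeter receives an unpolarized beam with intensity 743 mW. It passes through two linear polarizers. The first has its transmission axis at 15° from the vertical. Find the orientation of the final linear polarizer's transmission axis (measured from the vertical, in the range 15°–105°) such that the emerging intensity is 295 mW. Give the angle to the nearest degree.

θ ≈ 42°

Unpolarized light through the first polarizer → I₁ = ½ I₀, now polarized at 15°.
Target fraction: 295 / 743 mW = 0.397 of I₀.
Need I₂/I₀ = 0.397, so cos²(θ − 15°) = 0.397 / 0.5 = 0.7941.
θ − 15° = arccos(√0.7941) = 27.0°, giving θ ≈ 15 + 27.0 = 42.0°.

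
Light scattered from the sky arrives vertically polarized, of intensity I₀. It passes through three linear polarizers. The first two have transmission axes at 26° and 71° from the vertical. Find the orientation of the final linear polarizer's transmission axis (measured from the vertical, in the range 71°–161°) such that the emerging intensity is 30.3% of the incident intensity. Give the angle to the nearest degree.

θ ≈ 101°

I₁ = I₀ cos²(26° − 0°) = I₀ cos²(26°) = 0.8078 I₀.
I₂ = I₁ cos²(71° − 26°) = 0.8078 I₀ · cos²(45°) = 0.4039 I₀.
Need I₃/I₀ = 0.303, so cos²(θ − 71°) = 0.303 / 0.4039 = 0.7502.
θ − 71° = arccos(√0.7502) = 30.0°, giving θ ≈ 71 + 30.0 = 101.0°.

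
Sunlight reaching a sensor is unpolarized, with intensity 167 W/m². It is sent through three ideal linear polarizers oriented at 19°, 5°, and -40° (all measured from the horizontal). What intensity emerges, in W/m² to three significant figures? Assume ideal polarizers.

Unpolarized light through the first polarizer → I₁ = 167 W/m²/2 = 83.5 W/m², polarized at 19°.
I₂ = I₁ · cos²(14°) = 83.5 · 0.9415 = 78.61 W/m².
I₃ = I₂ · cos²(45°) = 78.61 · 0.5 = 39.31 W/m².

I ≈ 39.3 W/m²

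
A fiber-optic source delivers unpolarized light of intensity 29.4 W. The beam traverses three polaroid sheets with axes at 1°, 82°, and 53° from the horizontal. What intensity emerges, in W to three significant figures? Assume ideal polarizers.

I ≈ 0.275 W

Unpolarized light through the first polarizer → I₁ = 29.4 W/2 = 14.7 W, polarized at 1°.
I₂ = I₁ · cos²(81°) = 14.7 · 0.02447 = 0.3597 W.
I₃ = I₂ · cos²(29°) = 0.3597 · 0.765 = 0.2752 W.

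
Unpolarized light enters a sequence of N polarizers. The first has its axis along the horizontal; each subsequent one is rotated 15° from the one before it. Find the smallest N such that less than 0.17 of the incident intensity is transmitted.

First polarizer halves the unpolarized light: factor 1/2.
Each further stage multiplies by cos²(15°) = 0.933.
After N polarizers: T = 0.5·0.933^(N−1). Require T < 0.17 ⇒ N−1 > ln(0.17/0.5)/ln(0.933) = 15.56, so N−1 ≥ 16 and N = 17.
Check: N=17 gives T = 0.1649 < 0.17; N=16 gives T = 0.1767.

N = 17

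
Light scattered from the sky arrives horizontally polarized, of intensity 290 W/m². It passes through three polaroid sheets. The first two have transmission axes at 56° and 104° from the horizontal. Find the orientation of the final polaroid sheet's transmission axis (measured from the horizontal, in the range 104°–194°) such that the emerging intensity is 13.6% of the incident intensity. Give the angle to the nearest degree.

I₁ = I₀ cos²(56° − 0°) = I₀ cos²(56°) = 0.3127 I₀.
I₂ = I₁ cos²(104° − 56°) = 0.3127 I₀ · cos²(48°) = 0.14 I₀.
Need I₃/I₀ = 0.136, so cos²(θ − 104°) = 0.136 / 0.14 = 0.9714.
θ − 104° = arccos(√0.9714) = 9.7°, giving θ ≈ 104 + 9.7 = 113.7°.

θ ≈ 114°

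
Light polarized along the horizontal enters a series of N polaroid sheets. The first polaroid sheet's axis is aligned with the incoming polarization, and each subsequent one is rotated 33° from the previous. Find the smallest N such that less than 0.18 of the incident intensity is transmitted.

N = 6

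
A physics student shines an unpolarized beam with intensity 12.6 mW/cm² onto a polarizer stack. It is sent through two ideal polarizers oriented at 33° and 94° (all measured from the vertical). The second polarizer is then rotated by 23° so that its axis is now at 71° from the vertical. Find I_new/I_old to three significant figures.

Before rotation:
Unpolarized light through the first polarizer → I₁ = ½ I₀, now polarized at 33°.
I₂ = I₁ cos²(94° − 33°) = 0.5 I₀ · cos²(61°) = 0.1175 I₀.
After rotation:
Unpolarized light through the first polarizer → I₁ = ½ I₀, now polarized at 33°.
I₂ = I₁ cos²(71° − 33°) = 0.5 I₀ · cos²(38°) = 0.3105 I₀.
Ratio = 0.3105 / 0.1175 = 2.642.

I_new/I_old ≈ 2.64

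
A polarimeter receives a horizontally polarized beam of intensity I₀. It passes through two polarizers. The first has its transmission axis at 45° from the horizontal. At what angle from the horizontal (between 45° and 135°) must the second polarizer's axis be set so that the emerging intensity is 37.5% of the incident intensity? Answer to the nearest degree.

θ ≈ 75°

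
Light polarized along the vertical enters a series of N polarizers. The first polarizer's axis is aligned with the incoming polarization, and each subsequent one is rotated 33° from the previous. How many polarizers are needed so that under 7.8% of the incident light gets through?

N = 9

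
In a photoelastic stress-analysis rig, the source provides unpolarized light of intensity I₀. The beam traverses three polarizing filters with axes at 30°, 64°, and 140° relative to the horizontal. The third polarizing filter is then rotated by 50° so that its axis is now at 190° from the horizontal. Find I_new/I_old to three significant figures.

I_new/I_old ≈ 5.90

Before rotation:
Unpolarized light through the first polarizer → I₁ = ½ I₀, now polarized at 30°.
I₂ = I₁ cos²(64° − 30°) = 0.5 I₀ · cos²(34°) = 0.3437 I₀.
I₃ = I₂ cos²(140° − 64°) = 0.3437 I₀ · cos²(76°) = 0.02011 I₀.
After rotation:
Unpolarized light through the first polarizer → I₁ = ½ I₀, now polarized at 30°.
I₂ = I₁ cos²(64° − 30°) = 0.5 I₀ · cos²(34°) = 0.3437 I₀.
Angle between axes 2 and 3: 54°. I₃ = 0.3437 I₀ · cos²(54°) = 0.1187 I₀.
Ratio = 0.1187 / 0.02011 = 5.903.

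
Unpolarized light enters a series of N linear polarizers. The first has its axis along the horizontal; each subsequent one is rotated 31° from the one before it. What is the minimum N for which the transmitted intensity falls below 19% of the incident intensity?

First polarizer halves the unpolarized light: factor 1/2.
Each further stage multiplies by cos²(31°) = 0.7347.
After N polarizers: T = 0.5·0.7347^(N−1). Require T < 0.19 ⇒ N−1 > ln(0.19/0.5)/ln(0.7347) = 3.14, so N−1 ≥ 4 and N = 5.
Check: N=5 gives T = 0.1457 < 0.19; N=4 gives T = 0.1983.

N = 5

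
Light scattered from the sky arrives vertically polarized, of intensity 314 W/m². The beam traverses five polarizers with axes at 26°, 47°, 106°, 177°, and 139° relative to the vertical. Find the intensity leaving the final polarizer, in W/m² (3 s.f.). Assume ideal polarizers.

I₁ = 314 W/m² · cos²(26°) = 253.7 W/m².
I₂ = I₁ · cos²(21°) = 253.7 · 0.8716 = 221.1 W/m².
I₃ = I₂ · cos²(59°) = 221.1 · 0.2653 = 58.65 W/m².
I₄ = I₃ · cos²(71°) = 58.65 · 0.106 = 6.216 W/m².
I₅ = I₄ · cos²(38°) = 6.216 · 0.621 = 3.86 W/m².

I ≈ 3.86 W/m²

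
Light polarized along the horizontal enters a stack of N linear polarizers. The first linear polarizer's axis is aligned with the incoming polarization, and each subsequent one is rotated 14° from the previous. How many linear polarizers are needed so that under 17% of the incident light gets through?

N = 31

First polarizer is aligned with the polarization: full transmission.
Each further stage multiplies by cos²(14°) = 0.9415.
After N polarizers: T = 0.9415^(N−1). Require T < 0.17 ⇒ N−1 > ln(0.17)/ln(0.9415) = 29.38, so N−1 ≥ 30 and N = 31.
Check: N=31 gives T = 0.1638 < 0.17; N=30 gives T = 0.174.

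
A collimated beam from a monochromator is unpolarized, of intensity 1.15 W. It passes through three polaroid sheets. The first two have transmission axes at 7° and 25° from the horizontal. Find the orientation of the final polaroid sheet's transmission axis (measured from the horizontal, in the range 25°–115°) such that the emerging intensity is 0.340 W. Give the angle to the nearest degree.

Unpolarized light through the first polarizer → I₁ = ½ I₀, now polarized at 7°.
I₂ = I₁ cos²(25° − 7°) = 0.5 I₀ · cos²(18°) = 0.4523 I₀.
Target fraction: 0.340 / 1.15 W = 0.2957 of I₀.
Need I₃/I₀ = 0.2957, so cos²(θ − 25°) = 0.2957 / 0.4523 = 0.6537.
θ − 25° = arccos(√0.6537) = 36.0°, giving θ ≈ 25 + 36.0 = 61.0°.

θ ≈ 61°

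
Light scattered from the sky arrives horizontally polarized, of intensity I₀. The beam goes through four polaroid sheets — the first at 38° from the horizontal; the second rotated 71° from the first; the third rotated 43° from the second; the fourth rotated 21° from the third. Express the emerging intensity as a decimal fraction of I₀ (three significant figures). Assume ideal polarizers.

≈ 0.0307 I₀

I₁ = I₀ cos²(38° − 0°) = I₀ cos²(38°) = 0.621 I₀.
I₂ = I₁ cos²(71°) = 0.621 · 0.106 I₀ = 0.06582 I₀.
I₃ = I₂ cos²(43°) = 0.06582 · 0.5349 I₀ = 0.0352 I₀.
I₄ = I₃ cos²(21°) = 0.0352 · 0.8716 I₀ = 0.03068 I₀.
Transmitted fraction = 0.03068.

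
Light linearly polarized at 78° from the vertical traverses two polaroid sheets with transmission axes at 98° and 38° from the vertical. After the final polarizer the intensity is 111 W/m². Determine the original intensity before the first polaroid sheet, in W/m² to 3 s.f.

I₀ ≈ 503 W/m²

I₁ = I₀ cos²(98° − 78°) = I₀ cos²(20°) = 0.883 I₀.
I₂ = I₁ cos²(38° − 98°) = 0.883 I₀ · cos²(60°) = 0.2208 I₀.
So 111 W/m² = 0.2208 I₀, giving I₀ = 111/0.2208 = 502.8 W/m².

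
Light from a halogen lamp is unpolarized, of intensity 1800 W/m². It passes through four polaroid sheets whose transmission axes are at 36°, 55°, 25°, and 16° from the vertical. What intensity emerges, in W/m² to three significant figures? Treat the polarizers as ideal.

Unpolarized light through the first polarizer → I₁ = 1800 W/m²/2 = 900 W/m², polarized at 36°.
I₂ = I₁ · cos²(19°) = 900 · 0.894 = 804.6 W/m².
I₃ = I₂ · cos²(30°) = 804.6 · 0.75 = 603.5 W/m².
I₄ = I₃ · cos²(9°) = 603.5 · 0.9755 = 588.7 W/m².

I ≈ 589 W/m²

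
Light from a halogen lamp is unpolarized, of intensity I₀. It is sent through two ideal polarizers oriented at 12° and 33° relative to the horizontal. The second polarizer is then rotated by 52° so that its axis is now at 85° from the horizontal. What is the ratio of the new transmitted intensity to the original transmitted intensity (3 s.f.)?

I_new/I_old ≈ 0.0981

Before rotation:
Unpolarized light through the first polarizer → I₁ = ½ I₀, now polarized at 12°.
I₂ = I₁ cos²(33° − 12°) = 0.5 I₀ · cos²(21°) = 0.4358 I₀.
After rotation:
Unpolarized light through the first polarizer → I₁ = ½ I₀, now polarized at 12°.
I₂ = I₁ cos²(85° − 12°) = 0.5 I₀ · cos²(73°) = 0.04274 I₀.
Ratio = 0.04274 / 0.4358 = 0.09808.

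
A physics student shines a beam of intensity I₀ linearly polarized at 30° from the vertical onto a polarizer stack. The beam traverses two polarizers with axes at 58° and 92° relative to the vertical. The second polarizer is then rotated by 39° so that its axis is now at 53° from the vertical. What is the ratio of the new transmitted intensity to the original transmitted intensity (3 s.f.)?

Before rotation:
By Malus's law, I₁ = I₀ cos²(58° − 30°) = I₀ cos²(28°) = 0.7796 I₀.
I₂ = I₁ cos²(92° − 58°) = 0.7796 I₀ · cos²(34°) = 0.5358 I₀.
After rotation:
I₁ = I₀ cos²(58° − 30°) = I₀ cos²(28°) = 0.7796 I₀.
I₂ = I₁ cos²(53° − 58°) = 0.7796 I₀ · cos²(5°) = 0.7737 I₀.
Ratio = 0.7737 / 0.5358 = 1.444.

I_new/I_old ≈ 1.44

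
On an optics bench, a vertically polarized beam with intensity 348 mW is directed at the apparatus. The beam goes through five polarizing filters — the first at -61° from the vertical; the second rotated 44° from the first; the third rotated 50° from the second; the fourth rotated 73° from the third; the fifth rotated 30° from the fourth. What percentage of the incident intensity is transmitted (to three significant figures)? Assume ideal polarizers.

≈ 0.322%

By Malus's law, I₁ = 348 mW · cos²(61°) = 81.79 mW.
I₂ = I₁ · cos²(44°) = 81.79 · 0.5174 = 42.32 mW.
I₃ = I₂ · cos²(50°) = 42.32 · 0.4132 = 17.49 mW.
I₄ = I₃ · cos²(73°) = 17.49 · 0.08548 = 1.495 mW.
I₅ = I₄ · cos²(30°) = 1.495 · 0.75 = 1.121 mW.
That is 0.3222% of the incident intensity.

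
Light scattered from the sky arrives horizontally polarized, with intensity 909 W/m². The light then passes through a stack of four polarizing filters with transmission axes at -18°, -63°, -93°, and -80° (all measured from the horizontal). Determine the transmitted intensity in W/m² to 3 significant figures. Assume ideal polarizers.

I₁ = 909 W/m² · cos²(18°) = 822.2 W/m².
I₂ = I₁ · cos²(45°) = 822.2 · 0.5 = 411.1 W/m².
I₃ = I₂ · cos²(30°) = 411.1 · 0.75 = 308.3 W/m².
I₄ = I₃ · cos²(13°) = 308.3 · 0.9494 = 292.7 W/m².

I ≈ 293 W/m²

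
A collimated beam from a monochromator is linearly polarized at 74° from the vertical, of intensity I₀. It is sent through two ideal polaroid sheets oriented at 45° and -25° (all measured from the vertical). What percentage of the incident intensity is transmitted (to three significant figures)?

By Malus's law, I₁ = I₀ cos²(45° − 74°) = I₀ cos²(29°) = 0.765 I₀.
I₂ = I₁ cos²(-25° − 45°) = 0.765 I₀ · cos²(70°) = 0.08948 I₀.
That is 8.948% of the incident intensity.

≈ 8.95%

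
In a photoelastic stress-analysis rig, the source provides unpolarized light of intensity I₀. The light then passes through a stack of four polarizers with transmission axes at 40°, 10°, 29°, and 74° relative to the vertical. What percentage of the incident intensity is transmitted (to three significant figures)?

≈ 16.8%

Unpolarized light through the first polarizer → I₁ = ½ I₀, now polarized at 40°.
I₂ = I₁ cos²(10° − 40°) = 0.5 I₀ · cos²(30°) = 0.375 I₀.
I₃ = I₂ cos²(29° − 10°) = 0.375 I₀ · cos²(19°) = 0.3353 I₀.
I₄ = I₃ cos²(74° − 29°) = 0.3353 I₀ · cos²(45°) = 0.1676 I₀.
That is 16.76% of the incident intensity.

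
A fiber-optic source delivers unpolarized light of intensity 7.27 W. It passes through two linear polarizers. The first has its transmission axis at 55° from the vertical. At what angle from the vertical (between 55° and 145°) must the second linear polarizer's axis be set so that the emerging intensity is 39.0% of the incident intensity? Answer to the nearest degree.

θ ≈ 83°

Unpolarized light through the first polarizer → I₁ = ½ I₀, now polarized at 55°.
Need I₂/I₀ = 0.39, so cos²(θ − 55°) = 0.39 / 0.5 = 0.78.
θ − 55° = arccos(√0.78) = 28.0°, giving θ ≈ 55 + 28.0 = 83.0°.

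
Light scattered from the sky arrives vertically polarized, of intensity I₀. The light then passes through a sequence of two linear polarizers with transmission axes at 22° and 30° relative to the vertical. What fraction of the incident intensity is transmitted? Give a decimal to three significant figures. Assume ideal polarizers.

≈ 0.843 I₀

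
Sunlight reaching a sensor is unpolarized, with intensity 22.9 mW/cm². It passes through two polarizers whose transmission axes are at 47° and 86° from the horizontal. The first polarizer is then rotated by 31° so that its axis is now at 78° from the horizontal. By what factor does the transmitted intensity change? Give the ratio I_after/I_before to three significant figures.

Before rotation:
Unpolarized light through the first polarizer → I₁ = ½ I₀, now polarized at 47°.
I₂ = I₁ cos²(86° − 47°) = 0.5 I₀ · cos²(39°) = 0.302 I₀.
After rotation:
Unpolarized light through the first polarizer → I₁ = ½ I₀, now polarized at 78°.
I₂ = I₁ cos²(86° − 78°) = 0.5 I₀ · cos²(8°) = 0.4903 I₀.
Ratio = 0.4903 / 0.302 = 1.624.

I_new/I_old ≈ 1.62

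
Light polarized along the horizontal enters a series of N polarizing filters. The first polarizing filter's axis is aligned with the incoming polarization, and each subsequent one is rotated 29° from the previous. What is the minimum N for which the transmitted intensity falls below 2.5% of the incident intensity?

First polarizer is aligned with the polarization: full transmission.
Each further stage multiplies by cos²(29°) = 0.765.
After N polarizers: T = 0.765^(N−1). Require T < 0.025 ⇒ N−1 > ln(0.025)/ln(0.765) = 13.77, so N−1 ≥ 14 and N = 15.
Check: N=15 gives T = 0.02349 < 0.025; N=14 gives T = 0.03071.

N = 15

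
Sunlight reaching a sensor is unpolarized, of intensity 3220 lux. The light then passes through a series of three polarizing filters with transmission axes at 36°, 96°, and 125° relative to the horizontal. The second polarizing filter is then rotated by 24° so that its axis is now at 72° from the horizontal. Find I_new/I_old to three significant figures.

Before rotation:
Unpolarized light through the first polarizer → I₁ = ½ I₀, now polarized at 36°.
I₂ = I₁ cos²(96° − 36°) = 0.5 I₀ · cos²(60°) = 0.125 I₀.
I₃ = I₂ cos²(125° − 96°) = 0.125 I₀ · cos²(29°) = 0.09562 I₀.
After rotation:
Unpolarized light through the first polarizer → I₁ = ½ I₀, now polarized at 36°.
I₂ = I₁ cos²(72° − 36°) = 0.5 I₀ · cos²(36°) = 0.3273 I₀.
I₃ = I₂ cos²(125° − 72°) = 0.3273 I₀ · cos²(53°) = 0.1185 I₀.
Ratio = 0.1185 / 0.09562 = 1.24.

I_new/I_old ≈ 1.24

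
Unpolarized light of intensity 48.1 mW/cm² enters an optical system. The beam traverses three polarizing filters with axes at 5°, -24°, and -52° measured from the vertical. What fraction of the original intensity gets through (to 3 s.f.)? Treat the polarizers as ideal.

I/I₀ ≈ 0.298

Unpolarized light through the first polarizer → I₁ = 48.1 mW/cm²/2 = 24.05 mW/cm², polarized at 5°.
I₂ = I₁ · cos²(29°) = 24.05 · 0.765 = 18.4 mW/cm².
I₃ = I₂ · cos²(28°) = 18.4 · 0.7796 = 14.34 mW/cm².
Transmitted fraction = 0.2982.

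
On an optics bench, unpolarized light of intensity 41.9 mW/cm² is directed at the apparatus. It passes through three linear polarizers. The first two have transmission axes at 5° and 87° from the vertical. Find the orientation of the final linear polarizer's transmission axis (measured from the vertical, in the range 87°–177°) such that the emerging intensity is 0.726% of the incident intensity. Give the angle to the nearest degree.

θ ≈ 117°

Unpolarized light through the first polarizer → I₁ = ½ I₀, now polarized at 5°.
I₂ = I₁ cos²(87° − 5°) = 0.5 I₀ · cos²(82°) = 0.009685 I₀.
Need I₃/I₀ = 0.00726, so cos²(θ − 87°) = 0.00726 / 0.009685 = 0.7496.
θ − 87° = arccos(√0.7496) = 30.0°, giving θ ≈ 87 + 30.0 = 117.0°.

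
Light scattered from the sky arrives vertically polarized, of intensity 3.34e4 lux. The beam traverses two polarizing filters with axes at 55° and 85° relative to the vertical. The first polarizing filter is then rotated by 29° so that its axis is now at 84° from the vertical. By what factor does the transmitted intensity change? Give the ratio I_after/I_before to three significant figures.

Before rotation:
I₁ = I₀ cos²(55° − 0°) = I₀ cos²(55°) = 0.329 I₀.
I₂ = I₁ cos²(85° − 55°) = 0.329 I₀ · cos²(30°) = 0.2467 I₀.
After rotation:
I₁ = I₀ cos²(84° − 0°) = I₀ cos²(84°) = 0.01093 I₀.
I₂ = I₁ cos²(85° − 84°) = 0.01093 I₀ · cos²(1°) = 0.01092 I₀.
Ratio = 0.01092 / 0.2467 = 0.04427.

I_new/I_old ≈ 0.0443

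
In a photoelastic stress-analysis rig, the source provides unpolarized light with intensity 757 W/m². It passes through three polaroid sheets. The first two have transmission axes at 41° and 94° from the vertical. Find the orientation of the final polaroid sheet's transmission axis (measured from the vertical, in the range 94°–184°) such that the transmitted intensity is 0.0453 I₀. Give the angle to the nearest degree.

θ ≈ 154°

Unpolarized light through the first polarizer → I₁ = ½ I₀, now polarized at 41°.
I₂ = I₁ cos²(94° − 41°) = 0.5 I₀ · cos²(53°) = 0.1811 I₀.
Need I₃/I₀ = 0.0453, so cos²(θ − 94°) = 0.0453 / 0.1811 = 0.2502.
θ − 94° = arccos(√0.2502) = 60.0°, giving θ ≈ 94 + 60.0 = 154.0°.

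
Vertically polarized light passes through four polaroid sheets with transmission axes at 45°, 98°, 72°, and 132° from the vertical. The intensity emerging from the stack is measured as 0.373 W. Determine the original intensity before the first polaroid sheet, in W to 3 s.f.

I₁ = I₀ cos²(45° − 0°) = I₀ cos²(45°) = 0.5 I₀.
I₂ = I₁ cos²(98° − 45°) = 0.5 I₀ · cos²(53°) = 0.1811 I₀.
I₃ = I₂ cos²(72° − 98°) = 0.1811 I₀ · cos²(26°) = 0.1463 I₀.
I₄ = I₃ cos²(132° − 72°) = 0.1463 I₀ · cos²(60°) = 0.03657 I₀.
So 0.373 W = 0.03657 I₀, giving I₀ = 0.373/0.03657 = 10.2 W.

I₀ ≈ 10.2 W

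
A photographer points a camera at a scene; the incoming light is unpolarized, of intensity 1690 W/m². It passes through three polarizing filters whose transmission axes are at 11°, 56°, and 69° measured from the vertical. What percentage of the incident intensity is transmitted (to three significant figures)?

≈ 23.7%

Unpolarized light through the first polarizer → I₁ = 1690 W/m²/2 = 845 W/m², polarized at 11°.
I₂ = I₁ · cos²(45°) = 845 · 0.5 = 422.5 W/m².
I₃ = I₂ · cos²(13°) = 422.5 · 0.9494 = 401.1 W/m².
That is 23.73% of the incident intensity.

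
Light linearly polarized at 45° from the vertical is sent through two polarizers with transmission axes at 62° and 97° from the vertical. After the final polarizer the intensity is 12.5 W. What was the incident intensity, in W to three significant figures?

I₀ ≈ 20.4 W

By Malus's law, I₁ = I₀ cos²(62° − 45°) = I₀ cos²(17°) = 0.9145 I₀.
I₂ = I₁ cos²(97° − 62°) = 0.9145 I₀ · cos²(35°) = 0.6137 I₀.
So 12.5 W = 0.6137 I₀, giving I₀ = 12.5/0.6137 = 20.37 W.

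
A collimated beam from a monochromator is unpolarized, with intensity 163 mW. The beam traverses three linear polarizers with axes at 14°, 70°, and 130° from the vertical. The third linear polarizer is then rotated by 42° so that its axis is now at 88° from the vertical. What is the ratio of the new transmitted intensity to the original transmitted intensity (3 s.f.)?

Before rotation:
Unpolarized light through the first polarizer → I₁ = ½ I₀, now polarized at 14°.
I₂ = I₁ cos²(70° − 14°) = 0.5 I₀ · cos²(56°) = 0.1563 I₀.
I₃ = I₂ cos²(130° − 70°) = 0.1563 I₀ · cos²(60°) = 0.03909 I₀.
After rotation:
Unpolarized light through the first polarizer → I₁ = ½ I₀, now polarized at 14°.
I₂ = I₁ cos²(70° − 14°) = 0.5 I₀ · cos²(56°) = 0.1563 I₀.
I₃ = I₂ cos²(88° − 70°) = 0.1563 I₀ · cos²(18°) = 0.1414 I₀.
Ratio = 0.1414 / 0.03909 = 3.618.

I_new/I_old ≈ 3.62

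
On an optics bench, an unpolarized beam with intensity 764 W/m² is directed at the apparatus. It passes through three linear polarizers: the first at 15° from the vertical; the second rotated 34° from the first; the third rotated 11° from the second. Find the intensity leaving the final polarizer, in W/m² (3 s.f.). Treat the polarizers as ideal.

I ≈ 253 W/m²

Unpolarized light through the first polarizer → I₁ = 764 W/m²/2 = 382 W/m², polarized at 15°.
I₂ = I₁ · cos²(34°) = 382 · 0.6873 = 262.5 W/m².
I₃ = I₂ · cos²(11°) = 262.5 · 0.9636 = 253 W/m².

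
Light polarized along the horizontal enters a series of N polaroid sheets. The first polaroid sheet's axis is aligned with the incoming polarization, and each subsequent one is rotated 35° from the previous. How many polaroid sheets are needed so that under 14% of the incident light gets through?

N = 6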